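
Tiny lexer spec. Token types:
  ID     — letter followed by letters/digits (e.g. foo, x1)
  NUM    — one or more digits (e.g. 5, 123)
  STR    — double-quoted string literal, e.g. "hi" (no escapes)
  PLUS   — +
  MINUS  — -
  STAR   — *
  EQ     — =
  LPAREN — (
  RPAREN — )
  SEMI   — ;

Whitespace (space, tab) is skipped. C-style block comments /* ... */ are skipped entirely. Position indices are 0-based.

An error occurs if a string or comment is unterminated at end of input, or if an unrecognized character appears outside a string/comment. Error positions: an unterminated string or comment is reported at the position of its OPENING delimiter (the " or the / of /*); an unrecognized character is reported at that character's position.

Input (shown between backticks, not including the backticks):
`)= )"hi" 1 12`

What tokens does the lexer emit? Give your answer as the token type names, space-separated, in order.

Answer: RPAREN EQ RPAREN STR NUM NUM

Derivation:
pos=0: emit RPAREN ')'
pos=1: emit EQ '='
pos=3: emit RPAREN ')'
pos=4: enter STRING mode
pos=4: emit STR "hi" (now at pos=8)
pos=9: emit NUM '1' (now at pos=10)
pos=11: emit NUM '12' (now at pos=13)
DONE. 6 tokens: [RPAREN, EQ, RPAREN, STR, NUM, NUM]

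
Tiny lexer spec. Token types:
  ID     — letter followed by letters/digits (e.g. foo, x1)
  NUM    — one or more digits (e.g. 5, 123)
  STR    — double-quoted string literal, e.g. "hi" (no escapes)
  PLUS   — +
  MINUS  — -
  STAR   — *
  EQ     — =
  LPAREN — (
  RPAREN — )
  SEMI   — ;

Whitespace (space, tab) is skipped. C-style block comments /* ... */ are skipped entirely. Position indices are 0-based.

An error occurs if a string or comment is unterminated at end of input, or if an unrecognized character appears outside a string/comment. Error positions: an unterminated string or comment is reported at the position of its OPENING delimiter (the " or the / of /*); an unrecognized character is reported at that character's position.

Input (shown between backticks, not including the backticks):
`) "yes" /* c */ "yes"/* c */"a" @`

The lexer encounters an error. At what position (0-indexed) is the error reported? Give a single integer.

pos=0: emit RPAREN ')'
pos=2: enter STRING mode
pos=2: emit STR "yes" (now at pos=7)
pos=8: enter COMMENT mode (saw '/*')
exit COMMENT mode (now at pos=15)
pos=16: enter STRING mode
pos=16: emit STR "yes" (now at pos=21)
pos=21: enter COMMENT mode (saw '/*')
exit COMMENT mode (now at pos=28)
pos=28: enter STRING mode
pos=28: emit STR "a" (now at pos=31)
pos=32: ERROR — unrecognized char '@'

Answer: 32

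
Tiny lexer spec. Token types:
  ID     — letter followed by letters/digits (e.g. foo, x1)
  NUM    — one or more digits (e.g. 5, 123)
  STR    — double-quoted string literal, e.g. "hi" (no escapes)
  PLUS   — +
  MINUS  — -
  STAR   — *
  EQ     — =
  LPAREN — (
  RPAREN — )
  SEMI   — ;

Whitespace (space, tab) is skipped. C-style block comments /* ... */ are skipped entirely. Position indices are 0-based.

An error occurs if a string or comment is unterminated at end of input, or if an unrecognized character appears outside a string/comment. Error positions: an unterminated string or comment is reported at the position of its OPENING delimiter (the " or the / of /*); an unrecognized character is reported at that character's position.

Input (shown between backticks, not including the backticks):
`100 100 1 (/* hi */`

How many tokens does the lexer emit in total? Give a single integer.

pos=0: emit NUM '100' (now at pos=3)
pos=4: emit NUM '100' (now at pos=7)
pos=8: emit NUM '1' (now at pos=9)
pos=10: emit LPAREN '('
pos=11: enter COMMENT mode (saw '/*')
exit COMMENT mode (now at pos=19)
DONE. 4 tokens: [NUM, NUM, NUM, LPAREN]

Answer: 4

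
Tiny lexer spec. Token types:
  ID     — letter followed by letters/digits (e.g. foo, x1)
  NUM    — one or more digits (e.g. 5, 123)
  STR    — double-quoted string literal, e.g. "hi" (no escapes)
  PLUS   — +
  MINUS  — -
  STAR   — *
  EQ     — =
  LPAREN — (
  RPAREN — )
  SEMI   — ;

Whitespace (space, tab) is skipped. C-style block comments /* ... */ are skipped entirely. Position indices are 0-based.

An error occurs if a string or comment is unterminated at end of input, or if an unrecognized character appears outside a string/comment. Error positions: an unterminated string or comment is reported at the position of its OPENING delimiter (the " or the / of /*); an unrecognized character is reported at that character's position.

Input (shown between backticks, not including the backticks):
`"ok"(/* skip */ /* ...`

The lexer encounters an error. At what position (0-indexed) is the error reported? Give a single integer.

Answer: 16

Derivation:
pos=0: enter STRING mode
pos=0: emit STR "ok" (now at pos=4)
pos=4: emit LPAREN '('
pos=5: enter COMMENT mode (saw '/*')
exit COMMENT mode (now at pos=15)
pos=16: enter COMMENT mode (saw '/*')
pos=16: ERROR — unterminated comment (reached EOF)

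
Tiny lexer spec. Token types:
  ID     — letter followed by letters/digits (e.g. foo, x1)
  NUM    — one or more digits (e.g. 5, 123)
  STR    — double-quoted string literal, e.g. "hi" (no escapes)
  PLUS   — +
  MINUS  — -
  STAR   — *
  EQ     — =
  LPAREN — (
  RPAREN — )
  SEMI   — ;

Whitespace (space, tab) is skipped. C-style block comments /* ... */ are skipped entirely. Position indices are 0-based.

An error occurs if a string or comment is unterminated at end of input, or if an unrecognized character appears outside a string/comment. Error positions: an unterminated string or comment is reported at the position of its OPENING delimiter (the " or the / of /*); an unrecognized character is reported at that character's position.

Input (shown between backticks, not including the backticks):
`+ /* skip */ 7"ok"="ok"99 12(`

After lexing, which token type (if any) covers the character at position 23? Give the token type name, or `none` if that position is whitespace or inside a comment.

Answer: NUM

Derivation:
pos=0: emit PLUS '+'
pos=2: enter COMMENT mode (saw '/*')
exit COMMENT mode (now at pos=12)
pos=13: emit NUM '7' (now at pos=14)
pos=14: enter STRING mode
pos=14: emit STR "ok" (now at pos=18)
pos=18: emit EQ '='
pos=19: enter STRING mode
pos=19: emit STR "ok" (now at pos=23)
pos=23: emit NUM '99' (now at pos=25)
pos=26: emit NUM '12' (now at pos=28)
pos=28: emit LPAREN '('
DONE. 8 tokens: [PLUS, NUM, STR, EQ, STR, NUM, NUM, LPAREN]
Position 23: char is '9' -> NUM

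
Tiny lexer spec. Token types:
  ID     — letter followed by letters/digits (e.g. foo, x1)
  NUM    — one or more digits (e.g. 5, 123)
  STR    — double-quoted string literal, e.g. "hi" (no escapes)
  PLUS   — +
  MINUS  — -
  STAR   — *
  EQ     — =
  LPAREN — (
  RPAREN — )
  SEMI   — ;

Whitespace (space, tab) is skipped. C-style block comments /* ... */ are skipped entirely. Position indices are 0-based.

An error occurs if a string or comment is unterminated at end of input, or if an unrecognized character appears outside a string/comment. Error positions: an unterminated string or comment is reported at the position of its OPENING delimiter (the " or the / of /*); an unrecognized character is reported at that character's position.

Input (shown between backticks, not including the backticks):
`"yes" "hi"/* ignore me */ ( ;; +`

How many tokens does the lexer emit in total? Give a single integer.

Answer: 6

Derivation:
pos=0: enter STRING mode
pos=0: emit STR "yes" (now at pos=5)
pos=6: enter STRING mode
pos=6: emit STR "hi" (now at pos=10)
pos=10: enter COMMENT mode (saw '/*')
exit COMMENT mode (now at pos=25)
pos=26: emit LPAREN '('
pos=28: emit SEMI ';'
pos=29: emit SEMI ';'
pos=31: emit PLUS '+'
DONE. 6 tokens: [STR, STR, LPAREN, SEMI, SEMI, PLUS]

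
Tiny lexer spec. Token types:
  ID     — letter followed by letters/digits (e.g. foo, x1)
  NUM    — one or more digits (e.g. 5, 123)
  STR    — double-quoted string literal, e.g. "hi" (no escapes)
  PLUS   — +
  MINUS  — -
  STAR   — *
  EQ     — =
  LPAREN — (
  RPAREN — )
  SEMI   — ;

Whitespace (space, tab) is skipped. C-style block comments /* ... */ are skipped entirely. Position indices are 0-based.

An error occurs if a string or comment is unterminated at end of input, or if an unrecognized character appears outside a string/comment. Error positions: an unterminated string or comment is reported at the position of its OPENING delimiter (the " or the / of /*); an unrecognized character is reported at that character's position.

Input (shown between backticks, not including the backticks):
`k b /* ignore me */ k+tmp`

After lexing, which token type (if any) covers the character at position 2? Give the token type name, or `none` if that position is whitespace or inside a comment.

Answer: ID

Derivation:
pos=0: emit ID 'k' (now at pos=1)
pos=2: emit ID 'b' (now at pos=3)
pos=4: enter COMMENT mode (saw '/*')
exit COMMENT mode (now at pos=19)
pos=20: emit ID 'k' (now at pos=21)
pos=21: emit PLUS '+'
pos=22: emit ID 'tmp' (now at pos=25)
DONE. 5 tokens: [ID, ID, ID, PLUS, ID]
Position 2: char is 'b' -> ID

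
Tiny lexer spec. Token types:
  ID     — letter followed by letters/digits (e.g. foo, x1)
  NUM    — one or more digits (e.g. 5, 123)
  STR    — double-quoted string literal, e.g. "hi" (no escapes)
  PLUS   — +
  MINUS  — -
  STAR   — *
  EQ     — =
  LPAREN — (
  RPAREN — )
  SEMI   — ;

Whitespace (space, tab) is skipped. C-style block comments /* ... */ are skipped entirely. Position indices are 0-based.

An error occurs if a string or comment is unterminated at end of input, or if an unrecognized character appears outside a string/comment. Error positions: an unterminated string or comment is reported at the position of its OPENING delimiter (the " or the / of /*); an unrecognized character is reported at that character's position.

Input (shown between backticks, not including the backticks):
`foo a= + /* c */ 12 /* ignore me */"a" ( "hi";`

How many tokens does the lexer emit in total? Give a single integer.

pos=0: emit ID 'foo' (now at pos=3)
pos=4: emit ID 'a' (now at pos=5)
pos=5: emit EQ '='
pos=7: emit PLUS '+'
pos=9: enter COMMENT mode (saw '/*')
exit COMMENT mode (now at pos=16)
pos=17: emit NUM '12' (now at pos=19)
pos=20: enter COMMENT mode (saw '/*')
exit COMMENT mode (now at pos=35)
pos=35: enter STRING mode
pos=35: emit STR "a" (now at pos=38)
pos=39: emit LPAREN '('
pos=41: enter STRING mode
pos=41: emit STR "hi" (now at pos=45)
pos=45: emit SEMI ';'
DONE. 9 tokens: [ID, ID, EQ, PLUS, NUM, STR, LPAREN, STR, SEMI]

Answer: 9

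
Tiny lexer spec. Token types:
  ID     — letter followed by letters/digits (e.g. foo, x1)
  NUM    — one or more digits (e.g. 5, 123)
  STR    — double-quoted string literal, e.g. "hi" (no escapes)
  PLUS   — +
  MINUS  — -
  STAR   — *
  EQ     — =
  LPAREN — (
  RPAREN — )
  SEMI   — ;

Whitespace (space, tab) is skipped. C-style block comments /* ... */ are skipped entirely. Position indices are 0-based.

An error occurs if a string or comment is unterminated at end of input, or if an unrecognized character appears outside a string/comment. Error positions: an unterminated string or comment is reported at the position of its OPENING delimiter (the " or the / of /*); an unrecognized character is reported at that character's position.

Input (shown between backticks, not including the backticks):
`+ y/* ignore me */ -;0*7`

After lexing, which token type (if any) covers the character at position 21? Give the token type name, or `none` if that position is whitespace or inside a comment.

pos=0: emit PLUS '+'
pos=2: emit ID 'y' (now at pos=3)
pos=3: enter COMMENT mode (saw '/*')
exit COMMENT mode (now at pos=18)
pos=19: emit MINUS '-'
pos=20: emit SEMI ';'
pos=21: emit NUM '0' (now at pos=22)
pos=22: emit STAR '*'
pos=23: emit NUM '7' (now at pos=24)
DONE. 7 tokens: [PLUS, ID, MINUS, SEMI, NUM, STAR, NUM]
Position 21: char is '0' -> NUM

Answer: NUM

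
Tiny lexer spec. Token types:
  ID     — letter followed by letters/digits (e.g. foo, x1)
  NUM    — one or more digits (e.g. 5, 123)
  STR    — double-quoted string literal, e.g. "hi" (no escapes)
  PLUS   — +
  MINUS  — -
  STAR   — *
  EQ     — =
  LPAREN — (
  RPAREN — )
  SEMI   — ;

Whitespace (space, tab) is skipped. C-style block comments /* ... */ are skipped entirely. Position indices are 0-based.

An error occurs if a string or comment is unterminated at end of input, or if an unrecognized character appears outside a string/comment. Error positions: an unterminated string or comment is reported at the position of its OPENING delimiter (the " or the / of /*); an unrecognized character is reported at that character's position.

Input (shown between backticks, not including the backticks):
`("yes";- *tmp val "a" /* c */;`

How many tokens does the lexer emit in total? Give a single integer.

pos=0: emit LPAREN '('
pos=1: enter STRING mode
pos=1: emit STR "yes" (now at pos=6)
pos=6: emit SEMI ';'
pos=7: emit MINUS '-'
pos=9: emit STAR '*'
pos=10: emit ID 'tmp' (now at pos=13)
pos=14: emit ID 'val' (now at pos=17)
pos=18: enter STRING mode
pos=18: emit STR "a" (now at pos=21)
pos=22: enter COMMENT mode (saw '/*')
exit COMMENT mode (now at pos=29)
pos=29: emit SEMI ';'
DONE. 9 tokens: [LPAREN, STR, SEMI, MINUS, STAR, ID, ID, STR, SEMI]

Answer: 9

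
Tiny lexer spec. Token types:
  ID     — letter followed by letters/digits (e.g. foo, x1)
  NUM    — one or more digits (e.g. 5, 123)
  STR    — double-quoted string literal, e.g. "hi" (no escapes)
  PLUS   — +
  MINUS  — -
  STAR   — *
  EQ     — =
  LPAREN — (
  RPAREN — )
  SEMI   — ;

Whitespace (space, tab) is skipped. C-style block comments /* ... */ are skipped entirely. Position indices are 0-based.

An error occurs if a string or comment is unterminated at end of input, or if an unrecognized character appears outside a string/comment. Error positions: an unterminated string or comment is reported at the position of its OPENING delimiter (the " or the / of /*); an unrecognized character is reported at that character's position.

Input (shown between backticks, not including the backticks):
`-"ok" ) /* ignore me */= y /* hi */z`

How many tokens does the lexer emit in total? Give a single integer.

Answer: 6

Derivation:
pos=0: emit MINUS '-'
pos=1: enter STRING mode
pos=1: emit STR "ok" (now at pos=5)
pos=6: emit RPAREN ')'
pos=8: enter COMMENT mode (saw '/*')
exit COMMENT mode (now at pos=23)
pos=23: emit EQ '='
pos=25: emit ID 'y' (now at pos=26)
pos=27: enter COMMENT mode (saw '/*')
exit COMMENT mode (now at pos=35)
pos=35: emit ID 'z' (now at pos=36)
DONE. 6 tokens: [MINUS, STR, RPAREN, EQ, ID, ID]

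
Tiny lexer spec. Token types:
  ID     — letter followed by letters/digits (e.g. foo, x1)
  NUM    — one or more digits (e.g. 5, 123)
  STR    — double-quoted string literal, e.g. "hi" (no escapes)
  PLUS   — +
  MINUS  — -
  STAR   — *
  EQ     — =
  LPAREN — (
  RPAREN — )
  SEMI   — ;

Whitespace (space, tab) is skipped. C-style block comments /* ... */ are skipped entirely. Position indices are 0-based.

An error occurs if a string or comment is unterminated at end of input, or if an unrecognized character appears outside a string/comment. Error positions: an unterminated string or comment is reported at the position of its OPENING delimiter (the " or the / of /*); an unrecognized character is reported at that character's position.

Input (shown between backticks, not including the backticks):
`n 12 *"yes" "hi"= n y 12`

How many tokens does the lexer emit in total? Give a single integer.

pos=0: emit ID 'n' (now at pos=1)
pos=2: emit NUM '12' (now at pos=4)
pos=5: emit STAR '*'
pos=6: enter STRING mode
pos=6: emit STR "yes" (now at pos=11)
pos=12: enter STRING mode
pos=12: emit STR "hi" (now at pos=16)
pos=16: emit EQ '='
pos=18: emit ID 'n' (now at pos=19)
pos=20: emit ID 'y' (now at pos=21)
pos=22: emit NUM '12' (now at pos=24)
DONE. 9 tokens: [ID, NUM, STAR, STR, STR, EQ, ID, ID, NUM]

Answer: 9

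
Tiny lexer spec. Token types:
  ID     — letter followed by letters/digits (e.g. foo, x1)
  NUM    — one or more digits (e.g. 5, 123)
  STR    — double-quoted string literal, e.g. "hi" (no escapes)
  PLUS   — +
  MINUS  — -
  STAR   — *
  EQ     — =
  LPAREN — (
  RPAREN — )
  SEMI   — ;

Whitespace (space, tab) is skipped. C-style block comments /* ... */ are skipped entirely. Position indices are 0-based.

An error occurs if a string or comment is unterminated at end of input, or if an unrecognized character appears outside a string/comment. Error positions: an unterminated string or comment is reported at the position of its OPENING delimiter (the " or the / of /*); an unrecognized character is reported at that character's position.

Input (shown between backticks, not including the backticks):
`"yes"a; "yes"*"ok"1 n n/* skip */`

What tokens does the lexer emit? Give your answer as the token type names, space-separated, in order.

Answer: STR ID SEMI STR STAR STR NUM ID ID

Derivation:
pos=0: enter STRING mode
pos=0: emit STR "yes" (now at pos=5)
pos=5: emit ID 'a' (now at pos=6)
pos=6: emit SEMI ';'
pos=8: enter STRING mode
pos=8: emit STR "yes" (now at pos=13)
pos=13: emit STAR '*'
pos=14: enter STRING mode
pos=14: emit STR "ok" (now at pos=18)
pos=18: emit NUM '1' (now at pos=19)
pos=20: emit ID 'n' (now at pos=21)
pos=22: emit ID 'n' (now at pos=23)
pos=23: enter COMMENT mode (saw '/*')
exit COMMENT mode (now at pos=33)
DONE. 9 tokens: [STR, ID, SEMI, STR, STAR, STR, NUM, ID, ID]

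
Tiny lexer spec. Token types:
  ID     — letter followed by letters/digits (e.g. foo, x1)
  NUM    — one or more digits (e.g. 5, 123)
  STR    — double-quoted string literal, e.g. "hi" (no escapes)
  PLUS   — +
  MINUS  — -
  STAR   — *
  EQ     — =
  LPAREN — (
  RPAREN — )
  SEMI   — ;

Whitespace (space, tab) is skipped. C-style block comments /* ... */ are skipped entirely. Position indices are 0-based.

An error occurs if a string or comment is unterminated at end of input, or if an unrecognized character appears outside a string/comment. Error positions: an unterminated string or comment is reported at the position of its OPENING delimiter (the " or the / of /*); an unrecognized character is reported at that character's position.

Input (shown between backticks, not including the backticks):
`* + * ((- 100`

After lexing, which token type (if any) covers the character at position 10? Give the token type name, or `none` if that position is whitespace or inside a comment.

Answer: NUM

Derivation:
pos=0: emit STAR '*'
pos=2: emit PLUS '+'
pos=4: emit STAR '*'
pos=6: emit LPAREN '('
pos=7: emit LPAREN '('
pos=8: emit MINUS '-'
pos=10: emit NUM '100' (now at pos=13)
DONE. 7 tokens: [STAR, PLUS, STAR, LPAREN, LPAREN, MINUS, NUM]
Position 10: char is '1' -> NUM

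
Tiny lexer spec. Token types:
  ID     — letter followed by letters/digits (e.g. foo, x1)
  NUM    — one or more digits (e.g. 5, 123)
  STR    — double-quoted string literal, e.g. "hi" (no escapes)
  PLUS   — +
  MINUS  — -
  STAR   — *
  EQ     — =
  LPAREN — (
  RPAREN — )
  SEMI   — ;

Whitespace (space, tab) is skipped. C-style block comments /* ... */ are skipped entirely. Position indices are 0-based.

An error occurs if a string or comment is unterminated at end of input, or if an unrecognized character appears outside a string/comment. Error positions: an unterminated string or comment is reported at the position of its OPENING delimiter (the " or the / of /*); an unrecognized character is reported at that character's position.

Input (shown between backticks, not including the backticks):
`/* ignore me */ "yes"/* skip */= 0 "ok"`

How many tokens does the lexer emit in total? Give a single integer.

pos=0: enter COMMENT mode (saw '/*')
exit COMMENT mode (now at pos=15)
pos=16: enter STRING mode
pos=16: emit STR "yes" (now at pos=21)
pos=21: enter COMMENT mode (saw '/*')
exit COMMENT mode (now at pos=31)
pos=31: emit EQ '='
pos=33: emit NUM '0' (now at pos=34)
pos=35: enter STRING mode
pos=35: emit STR "ok" (now at pos=39)
DONE. 4 tokens: [STR, EQ, NUM, STR]

Answer: 4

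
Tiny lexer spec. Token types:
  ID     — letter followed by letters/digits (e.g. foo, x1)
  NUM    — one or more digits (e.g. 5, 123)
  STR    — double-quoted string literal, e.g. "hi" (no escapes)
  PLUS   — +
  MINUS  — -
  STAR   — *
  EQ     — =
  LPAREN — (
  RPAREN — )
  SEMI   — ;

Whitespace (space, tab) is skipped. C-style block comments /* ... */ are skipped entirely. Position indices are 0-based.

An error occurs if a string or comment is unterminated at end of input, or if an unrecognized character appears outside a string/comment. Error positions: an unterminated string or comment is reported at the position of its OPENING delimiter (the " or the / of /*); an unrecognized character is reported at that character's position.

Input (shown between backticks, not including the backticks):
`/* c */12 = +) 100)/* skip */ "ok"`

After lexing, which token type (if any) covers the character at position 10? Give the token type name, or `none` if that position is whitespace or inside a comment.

Answer: EQ

Derivation:
pos=0: enter COMMENT mode (saw '/*')
exit COMMENT mode (now at pos=7)
pos=7: emit NUM '12' (now at pos=9)
pos=10: emit EQ '='
pos=12: emit PLUS '+'
pos=13: emit RPAREN ')'
pos=15: emit NUM '100' (now at pos=18)
pos=18: emit RPAREN ')'
pos=19: enter COMMENT mode (saw '/*')
exit COMMENT mode (now at pos=29)
pos=30: enter STRING mode
pos=30: emit STR "ok" (now at pos=34)
DONE. 7 tokens: [NUM, EQ, PLUS, RPAREN, NUM, RPAREN, STR]
Position 10: char is '=' -> EQ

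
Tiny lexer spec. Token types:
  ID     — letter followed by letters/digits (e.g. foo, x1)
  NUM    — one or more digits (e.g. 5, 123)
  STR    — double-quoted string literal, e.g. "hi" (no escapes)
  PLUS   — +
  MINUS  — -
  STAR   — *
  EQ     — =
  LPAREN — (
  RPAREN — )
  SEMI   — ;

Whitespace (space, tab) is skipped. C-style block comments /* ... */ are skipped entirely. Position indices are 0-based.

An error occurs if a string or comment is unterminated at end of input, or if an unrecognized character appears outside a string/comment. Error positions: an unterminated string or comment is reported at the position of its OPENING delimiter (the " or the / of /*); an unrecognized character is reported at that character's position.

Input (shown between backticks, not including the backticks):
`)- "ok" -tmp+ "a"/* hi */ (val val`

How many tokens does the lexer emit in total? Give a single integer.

Answer: 10

Derivation:
pos=0: emit RPAREN ')'
pos=1: emit MINUS '-'
pos=3: enter STRING mode
pos=3: emit STR "ok" (now at pos=7)
pos=8: emit MINUS '-'
pos=9: emit ID 'tmp' (now at pos=12)
pos=12: emit PLUS '+'
pos=14: enter STRING mode
pos=14: emit STR "a" (now at pos=17)
pos=17: enter COMMENT mode (saw '/*')
exit COMMENT mode (now at pos=25)
pos=26: emit LPAREN '('
pos=27: emit ID 'val' (now at pos=30)
pos=31: emit ID 'val' (now at pos=34)
DONE. 10 tokens: [RPAREN, MINUS, STR, MINUS, ID, PLUS, STR, LPAREN, ID, ID]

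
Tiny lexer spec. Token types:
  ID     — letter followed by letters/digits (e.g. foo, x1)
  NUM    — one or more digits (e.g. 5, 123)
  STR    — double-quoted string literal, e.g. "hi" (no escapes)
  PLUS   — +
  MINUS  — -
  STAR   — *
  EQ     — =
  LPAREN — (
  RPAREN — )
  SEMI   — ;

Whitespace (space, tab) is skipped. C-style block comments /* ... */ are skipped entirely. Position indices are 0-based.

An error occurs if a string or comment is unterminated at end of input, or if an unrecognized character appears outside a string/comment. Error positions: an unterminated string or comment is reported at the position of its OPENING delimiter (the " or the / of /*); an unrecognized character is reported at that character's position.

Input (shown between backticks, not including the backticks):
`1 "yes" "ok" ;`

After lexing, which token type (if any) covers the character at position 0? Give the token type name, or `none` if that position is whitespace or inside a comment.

pos=0: emit NUM '1' (now at pos=1)
pos=2: enter STRING mode
pos=2: emit STR "yes" (now at pos=7)
pos=8: enter STRING mode
pos=8: emit STR "ok" (now at pos=12)
pos=13: emit SEMI ';'
DONE. 4 tokens: [NUM, STR, STR, SEMI]
Position 0: char is '1' -> NUM

Answer: NUM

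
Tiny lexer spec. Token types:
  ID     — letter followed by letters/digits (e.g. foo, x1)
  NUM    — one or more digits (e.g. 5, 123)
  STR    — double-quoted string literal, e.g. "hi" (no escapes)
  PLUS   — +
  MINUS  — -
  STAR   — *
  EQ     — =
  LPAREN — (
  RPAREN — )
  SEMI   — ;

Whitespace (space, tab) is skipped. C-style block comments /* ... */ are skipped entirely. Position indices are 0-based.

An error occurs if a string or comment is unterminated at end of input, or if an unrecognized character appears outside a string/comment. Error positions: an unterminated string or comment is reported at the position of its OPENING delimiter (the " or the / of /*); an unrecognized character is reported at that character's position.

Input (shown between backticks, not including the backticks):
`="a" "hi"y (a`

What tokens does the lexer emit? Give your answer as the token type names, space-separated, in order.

pos=0: emit EQ '='
pos=1: enter STRING mode
pos=1: emit STR "a" (now at pos=4)
pos=5: enter STRING mode
pos=5: emit STR "hi" (now at pos=9)
pos=9: emit ID 'y' (now at pos=10)
pos=11: emit LPAREN '('
pos=12: emit ID 'a' (now at pos=13)
DONE. 6 tokens: [EQ, STR, STR, ID, LPAREN, ID]

Answer: EQ STR STR ID LPAREN ID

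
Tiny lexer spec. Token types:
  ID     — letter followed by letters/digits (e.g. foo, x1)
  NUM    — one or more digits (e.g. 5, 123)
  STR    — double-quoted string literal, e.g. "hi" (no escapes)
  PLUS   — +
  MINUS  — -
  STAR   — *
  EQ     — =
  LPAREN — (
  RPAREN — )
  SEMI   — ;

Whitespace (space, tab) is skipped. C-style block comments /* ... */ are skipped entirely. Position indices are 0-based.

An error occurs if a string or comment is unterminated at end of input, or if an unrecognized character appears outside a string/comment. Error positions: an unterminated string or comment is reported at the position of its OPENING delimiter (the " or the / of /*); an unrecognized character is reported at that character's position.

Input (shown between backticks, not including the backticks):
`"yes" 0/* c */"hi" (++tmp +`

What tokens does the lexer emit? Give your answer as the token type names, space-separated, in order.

pos=0: enter STRING mode
pos=0: emit STR "yes" (now at pos=5)
pos=6: emit NUM '0' (now at pos=7)
pos=7: enter COMMENT mode (saw '/*')
exit COMMENT mode (now at pos=14)
pos=14: enter STRING mode
pos=14: emit STR "hi" (now at pos=18)
pos=19: emit LPAREN '('
pos=20: emit PLUS '+'
pos=21: emit PLUS '+'
pos=22: emit ID 'tmp' (now at pos=25)
pos=26: emit PLUS '+'
DONE. 8 tokens: [STR, NUM, STR, LPAREN, PLUS, PLUS, ID, PLUS]

Answer: STR NUM STR LPAREN PLUS PLUS ID PLUS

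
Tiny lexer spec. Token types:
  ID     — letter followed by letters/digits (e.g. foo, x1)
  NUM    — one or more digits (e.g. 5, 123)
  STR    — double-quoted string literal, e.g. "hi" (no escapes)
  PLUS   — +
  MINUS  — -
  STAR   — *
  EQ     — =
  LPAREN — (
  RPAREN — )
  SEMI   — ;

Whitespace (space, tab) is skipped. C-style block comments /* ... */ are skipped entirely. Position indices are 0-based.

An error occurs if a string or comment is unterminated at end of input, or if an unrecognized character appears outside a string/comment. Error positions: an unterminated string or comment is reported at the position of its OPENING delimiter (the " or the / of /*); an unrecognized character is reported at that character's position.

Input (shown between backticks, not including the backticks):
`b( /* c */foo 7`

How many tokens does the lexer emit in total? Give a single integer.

Answer: 4

Derivation:
pos=0: emit ID 'b' (now at pos=1)
pos=1: emit LPAREN '('
pos=3: enter COMMENT mode (saw '/*')
exit COMMENT mode (now at pos=10)
pos=10: emit ID 'foo' (now at pos=13)
pos=14: emit NUM '7' (now at pos=15)
DONE. 4 tokens: [ID, LPAREN, ID, NUM]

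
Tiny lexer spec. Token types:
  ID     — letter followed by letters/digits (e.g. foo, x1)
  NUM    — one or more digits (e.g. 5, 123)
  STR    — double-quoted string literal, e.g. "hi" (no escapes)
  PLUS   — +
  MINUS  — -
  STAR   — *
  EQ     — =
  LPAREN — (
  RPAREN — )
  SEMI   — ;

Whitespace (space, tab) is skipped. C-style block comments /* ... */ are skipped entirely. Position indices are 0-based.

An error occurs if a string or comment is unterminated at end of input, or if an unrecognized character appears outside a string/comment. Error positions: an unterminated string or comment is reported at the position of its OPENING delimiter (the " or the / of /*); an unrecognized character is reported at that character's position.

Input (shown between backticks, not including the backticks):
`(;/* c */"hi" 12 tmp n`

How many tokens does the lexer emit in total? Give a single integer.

pos=0: emit LPAREN '('
pos=1: emit SEMI ';'
pos=2: enter COMMENT mode (saw '/*')
exit COMMENT mode (now at pos=9)
pos=9: enter STRING mode
pos=9: emit STR "hi" (now at pos=13)
pos=14: emit NUM '12' (now at pos=16)
pos=17: emit ID 'tmp' (now at pos=20)
pos=21: emit ID 'n' (now at pos=22)
DONE. 6 tokens: [LPAREN, SEMI, STR, NUM, ID, ID]

Answer: 6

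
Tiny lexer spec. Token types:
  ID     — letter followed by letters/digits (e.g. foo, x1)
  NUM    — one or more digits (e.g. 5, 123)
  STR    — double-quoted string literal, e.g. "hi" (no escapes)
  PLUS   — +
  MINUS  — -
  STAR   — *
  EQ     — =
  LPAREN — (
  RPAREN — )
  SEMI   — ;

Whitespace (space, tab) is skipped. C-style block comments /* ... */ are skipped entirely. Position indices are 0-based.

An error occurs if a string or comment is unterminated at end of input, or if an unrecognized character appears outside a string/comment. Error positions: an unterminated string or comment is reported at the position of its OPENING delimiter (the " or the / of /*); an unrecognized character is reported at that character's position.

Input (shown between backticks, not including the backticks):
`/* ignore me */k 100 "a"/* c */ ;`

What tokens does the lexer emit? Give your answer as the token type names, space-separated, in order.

pos=0: enter COMMENT mode (saw '/*')
exit COMMENT mode (now at pos=15)
pos=15: emit ID 'k' (now at pos=16)
pos=17: emit NUM '100' (now at pos=20)
pos=21: enter STRING mode
pos=21: emit STR "a" (now at pos=24)
pos=24: enter COMMENT mode (saw '/*')
exit COMMENT mode (now at pos=31)
pos=32: emit SEMI ';'
DONE. 4 tokens: [ID, NUM, STR, SEMI]

Answer: ID NUM STR SEMI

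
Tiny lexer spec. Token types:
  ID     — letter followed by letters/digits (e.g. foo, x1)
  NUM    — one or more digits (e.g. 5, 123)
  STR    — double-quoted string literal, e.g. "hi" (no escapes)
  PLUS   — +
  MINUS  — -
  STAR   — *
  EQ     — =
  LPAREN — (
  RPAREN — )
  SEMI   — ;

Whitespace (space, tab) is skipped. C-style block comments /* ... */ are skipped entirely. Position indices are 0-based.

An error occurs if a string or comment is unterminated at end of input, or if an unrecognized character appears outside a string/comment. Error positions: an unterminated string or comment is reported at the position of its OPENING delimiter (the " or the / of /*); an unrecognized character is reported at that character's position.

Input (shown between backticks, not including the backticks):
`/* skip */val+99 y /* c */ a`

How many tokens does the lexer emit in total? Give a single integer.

Answer: 5

Derivation:
pos=0: enter COMMENT mode (saw '/*')
exit COMMENT mode (now at pos=10)
pos=10: emit ID 'val' (now at pos=13)
pos=13: emit PLUS '+'
pos=14: emit NUM '99' (now at pos=16)
pos=17: emit ID 'y' (now at pos=18)
pos=19: enter COMMENT mode (saw '/*')
exit COMMENT mode (now at pos=26)
pos=27: emit ID 'a' (now at pos=28)
DONE. 5 tokens: [ID, PLUS, NUM, ID, ID]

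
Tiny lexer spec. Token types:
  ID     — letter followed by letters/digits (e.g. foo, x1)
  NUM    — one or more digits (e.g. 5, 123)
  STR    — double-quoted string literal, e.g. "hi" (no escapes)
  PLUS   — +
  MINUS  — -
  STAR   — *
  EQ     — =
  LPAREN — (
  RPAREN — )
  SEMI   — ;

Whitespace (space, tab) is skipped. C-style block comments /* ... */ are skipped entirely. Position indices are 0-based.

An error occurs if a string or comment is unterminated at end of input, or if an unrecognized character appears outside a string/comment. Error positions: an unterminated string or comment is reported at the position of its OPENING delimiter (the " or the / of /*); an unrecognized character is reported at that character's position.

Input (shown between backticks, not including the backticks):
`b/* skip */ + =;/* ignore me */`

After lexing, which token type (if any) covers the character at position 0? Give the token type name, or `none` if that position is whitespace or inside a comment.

pos=0: emit ID 'b' (now at pos=1)
pos=1: enter COMMENT mode (saw '/*')
exit COMMENT mode (now at pos=11)
pos=12: emit PLUS '+'
pos=14: emit EQ '='
pos=15: emit SEMI ';'
pos=16: enter COMMENT mode (saw '/*')
exit COMMENT mode (now at pos=31)
DONE. 4 tokens: [ID, PLUS, EQ, SEMI]
Position 0: char is 'b' -> ID

Answer: ID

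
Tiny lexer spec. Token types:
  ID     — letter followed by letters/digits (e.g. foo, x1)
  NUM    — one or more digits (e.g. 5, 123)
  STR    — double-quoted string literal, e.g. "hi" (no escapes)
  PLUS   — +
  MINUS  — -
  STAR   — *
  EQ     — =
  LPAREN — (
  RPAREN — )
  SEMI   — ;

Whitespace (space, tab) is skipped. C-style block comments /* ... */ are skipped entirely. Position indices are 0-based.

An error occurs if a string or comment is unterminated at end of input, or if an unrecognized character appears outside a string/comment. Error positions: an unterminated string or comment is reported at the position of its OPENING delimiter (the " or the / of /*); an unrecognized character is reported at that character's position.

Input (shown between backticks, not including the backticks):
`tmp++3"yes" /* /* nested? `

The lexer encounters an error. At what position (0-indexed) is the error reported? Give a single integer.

Answer: 12

Derivation:
pos=0: emit ID 'tmp' (now at pos=3)
pos=3: emit PLUS '+'
pos=4: emit PLUS '+'
pos=5: emit NUM '3' (now at pos=6)
pos=6: enter STRING mode
pos=6: emit STR "yes" (now at pos=11)
pos=12: enter COMMENT mode (saw '/*')
pos=12: ERROR — unterminated comment (reached EOF)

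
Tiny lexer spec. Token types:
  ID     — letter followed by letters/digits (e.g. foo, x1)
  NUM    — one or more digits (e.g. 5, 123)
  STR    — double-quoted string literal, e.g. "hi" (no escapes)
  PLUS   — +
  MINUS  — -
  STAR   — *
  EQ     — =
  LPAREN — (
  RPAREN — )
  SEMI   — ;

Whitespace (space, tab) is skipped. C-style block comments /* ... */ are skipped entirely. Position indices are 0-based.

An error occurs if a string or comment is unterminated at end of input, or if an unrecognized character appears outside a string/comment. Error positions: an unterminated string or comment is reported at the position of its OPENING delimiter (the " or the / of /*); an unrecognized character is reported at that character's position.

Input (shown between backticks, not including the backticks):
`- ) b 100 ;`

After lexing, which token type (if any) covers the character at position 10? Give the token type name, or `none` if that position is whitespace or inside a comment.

Answer: SEMI

Derivation:
pos=0: emit MINUS '-'
pos=2: emit RPAREN ')'
pos=4: emit ID 'b' (now at pos=5)
pos=6: emit NUM '100' (now at pos=9)
pos=10: emit SEMI ';'
DONE. 5 tokens: [MINUS, RPAREN, ID, NUM, SEMI]
Position 10: char is ';' -> SEMI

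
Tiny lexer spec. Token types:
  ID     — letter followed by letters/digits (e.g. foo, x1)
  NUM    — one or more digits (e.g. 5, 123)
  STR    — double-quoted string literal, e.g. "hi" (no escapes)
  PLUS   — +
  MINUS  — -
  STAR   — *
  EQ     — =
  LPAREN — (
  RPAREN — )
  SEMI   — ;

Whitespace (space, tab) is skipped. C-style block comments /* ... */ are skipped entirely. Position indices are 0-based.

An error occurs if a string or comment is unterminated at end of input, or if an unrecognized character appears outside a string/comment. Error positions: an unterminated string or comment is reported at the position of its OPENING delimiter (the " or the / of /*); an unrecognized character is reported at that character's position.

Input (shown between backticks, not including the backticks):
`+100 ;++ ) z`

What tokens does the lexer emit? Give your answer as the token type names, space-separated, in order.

pos=0: emit PLUS '+'
pos=1: emit NUM '100' (now at pos=4)
pos=5: emit SEMI ';'
pos=6: emit PLUS '+'
pos=7: emit PLUS '+'
pos=9: emit RPAREN ')'
pos=11: emit ID 'z' (now at pos=12)
DONE. 7 tokens: [PLUS, NUM, SEMI, PLUS, PLUS, RPAREN, ID]

Answer: PLUS NUM SEMI PLUS PLUS RPAREN ID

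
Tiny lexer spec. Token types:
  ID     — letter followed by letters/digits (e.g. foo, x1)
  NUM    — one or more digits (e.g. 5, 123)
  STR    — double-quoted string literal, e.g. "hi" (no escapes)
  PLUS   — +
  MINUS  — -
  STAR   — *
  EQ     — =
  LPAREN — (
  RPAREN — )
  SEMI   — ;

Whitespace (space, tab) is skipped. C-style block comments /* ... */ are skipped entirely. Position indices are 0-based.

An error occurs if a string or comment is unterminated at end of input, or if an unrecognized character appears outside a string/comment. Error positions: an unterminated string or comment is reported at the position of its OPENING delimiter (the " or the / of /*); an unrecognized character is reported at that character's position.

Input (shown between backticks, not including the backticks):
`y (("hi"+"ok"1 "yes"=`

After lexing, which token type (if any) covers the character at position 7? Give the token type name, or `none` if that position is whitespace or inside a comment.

Answer: STR

Derivation:
pos=0: emit ID 'y' (now at pos=1)
pos=2: emit LPAREN '('
pos=3: emit LPAREN '('
pos=4: enter STRING mode
pos=4: emit STR "hi" (now at pos=8)
pos=8: emit PLUS '+'
pos=9: enter STRING mode
pos=9: emit STR "ok" (now at pos=13)
pos=13: emit NUM '1' (now at pos=14)
pos=15: enter STRING mode
pos=15: emit STR "yes" (now at pos=20)
pos=20: emit EQ '='
DONE. 9 tokens: [ID, LPAREN, LPAREN, STR, PLUS, STR, NUM, STR, EQ]
Position 7: char is '"' -> STR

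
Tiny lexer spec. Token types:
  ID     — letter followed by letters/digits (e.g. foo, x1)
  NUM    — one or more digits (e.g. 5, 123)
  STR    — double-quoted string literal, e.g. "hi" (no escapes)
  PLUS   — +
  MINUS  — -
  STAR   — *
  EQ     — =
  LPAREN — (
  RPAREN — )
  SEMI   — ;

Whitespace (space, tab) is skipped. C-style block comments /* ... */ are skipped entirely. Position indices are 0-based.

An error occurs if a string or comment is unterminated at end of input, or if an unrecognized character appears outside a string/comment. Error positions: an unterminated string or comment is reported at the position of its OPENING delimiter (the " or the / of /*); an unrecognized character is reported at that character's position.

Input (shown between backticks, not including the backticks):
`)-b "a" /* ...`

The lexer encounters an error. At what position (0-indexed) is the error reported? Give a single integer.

pos=0: emit RPAREN ')'
pos=1: emit MINUS '-'
pos=2: emit ID 'b' (now at pos=3)
pos=4: enter STRING mode
pos=4: emit STR "a" (now at pos=7)
pos=8: enter COMMENT mode (saw '/*')
pos=8: ERROR — unterminated comment (reached EOF)

Answer: 8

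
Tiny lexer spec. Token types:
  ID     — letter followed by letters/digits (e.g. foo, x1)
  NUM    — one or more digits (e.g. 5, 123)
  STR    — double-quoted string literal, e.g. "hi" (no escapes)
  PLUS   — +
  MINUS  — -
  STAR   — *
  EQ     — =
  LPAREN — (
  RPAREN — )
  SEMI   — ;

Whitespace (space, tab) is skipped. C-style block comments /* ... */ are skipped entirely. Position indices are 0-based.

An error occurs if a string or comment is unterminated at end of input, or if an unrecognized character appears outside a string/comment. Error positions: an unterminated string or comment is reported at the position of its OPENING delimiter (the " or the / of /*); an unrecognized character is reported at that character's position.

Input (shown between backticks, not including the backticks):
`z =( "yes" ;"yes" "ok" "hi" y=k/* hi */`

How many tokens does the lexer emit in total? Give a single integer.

pos=0: emit ID 'z' (now at pos=1)
pos=2: emit EQ '='
pos=3: emit LPAREN '('
pos=5: enter STRING mode
pos=5: emit STR "yes" (now at pos=10)
pos=11: emit SEMI ';'
pos=12: enter STRING mode
pos=12: emit STR "yes" (now at pos=17)
pos=18: enter STRING mode
pos=18: emit STR "ok" (now at pos=22)
pos=23: enter STRING mode
pos=23: emit STR "hi" (now at pos=27)
pos=28: emit ID 'y' (now at pos=29)
pos=29: emit EQ '='
pos=30: emit ID 'k' (now at pos=31)
pos=31: enter COMMENT mode (saw '/*')
exit COMMENT mode (now at pos=39)
DONE. 11 tokens: [ID, EQ, LPAREN, STR, SEMI, STR, STR, STR, ID, EQ, ID]

Answer: 11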